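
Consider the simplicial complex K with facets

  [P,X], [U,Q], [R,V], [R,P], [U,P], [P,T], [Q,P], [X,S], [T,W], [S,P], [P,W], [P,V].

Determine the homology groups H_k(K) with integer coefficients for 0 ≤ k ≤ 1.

H_0 = Z,  H_1 = Z^4.

We work with the vertex ordering P < Q < R < S < T < U < V < W < X. The simplices of K, each written with vertices in increasing order, are:

  0-simplices (9): P, Q, R, S, T, U, V, W, X
  1-simplices (12): PQ, PR, PS, PT, PU, PV, PW, PX, QU, RV, SX, TW

so the chain groups are C_0 ≅ Z^9, C_1 ≅ Z^12.

The boundary map ∂_1: C_1 → C_0 maps an edge to its endpoints' difference, ∂[p,q] = q − p. For instance
  ∂PU = U − P.
The 9×12 boundary matrix has rank 8 and Smith normal form diag(1,1,1,1,1,1,1,1).

Reading off H_k = ker ∂_k / im ∂_{k+1}:

  H_0: rank C_0 − rank ∂_1 = 9 − 8 = 1, and the invariant factors of ∂_1 are all 1, so H_0 = Z.
  H_1: rank ker ∂_1 − rank ∂_2 = (12 − 8) − 0 = 4, and there is no ∂_2, so H_1 = Z^4.

(K is a triangulation of a wedge of 4 circles.)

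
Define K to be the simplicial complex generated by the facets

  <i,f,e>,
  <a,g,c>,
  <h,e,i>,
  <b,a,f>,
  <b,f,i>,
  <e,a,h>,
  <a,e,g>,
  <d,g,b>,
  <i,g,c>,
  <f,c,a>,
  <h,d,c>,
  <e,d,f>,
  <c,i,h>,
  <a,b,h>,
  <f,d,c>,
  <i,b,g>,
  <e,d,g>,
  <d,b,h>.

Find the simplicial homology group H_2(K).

We work with the vertex ordering a < b < c < d < e < f < g < h < i. The simplices of K, each written with vertices in increasing order, are:

  0-simplices (9): a, b, c, d, e, f, g, h, i
  1-simplices (27): ab, ac, ae, af, ag, ah, bd, bf, bg, bh, bi, cd, cf, cg, ch, ci, de, df, dg, dh, ef, eg, eh, ei, fi, gi, hi
  2-simplices (18): abf, abh, acf, acg, aeg, aeh, bdg, bdh, bfi, bgi, cdf, cdh, cgi, chi, def, deg, efi, ehi

so the chain groups are C_0 ≅ Z^9, C_1 ≅ Z^27, C_2 ≅ Z^18.

∂_1: C_1 → C_0 is given by ∂[p,q] = [q] − [p]. For instance
  ∂af = f − a.
The resulting 9×27 matrix has rank 8, and its Smith normal form has invariant factors (1,1,1,1,1,1,1,1).

Boundary ∂_2: C_2 → C_1 acts by ∂[p,q,r] = [q,r] − [p,r] + [p,q]. For instance
  ∂cdf = df − cf + cd,
  ∂bgi = gi − bi + bg.
This gives a 27×18 integer matrix of rank 17; reducing to Smith normal form yields diagonal entries (1,1,1,1,1,1,1,1,1,1,1,1,1,1,1,1,1).

Computing H_k = (kernel of ∂_k) / (image of ∂_{k+1}):

  H_2: rank ker ∂_2 − rank ∂_3 = (18 − 17) − 0 = 1, and there is no ∂_3, so H_2 ≅ Z.

H_2 ≅ Z.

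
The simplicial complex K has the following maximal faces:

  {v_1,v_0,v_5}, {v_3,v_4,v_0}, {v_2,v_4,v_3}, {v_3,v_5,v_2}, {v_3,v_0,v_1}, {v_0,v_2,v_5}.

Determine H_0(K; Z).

Take the total order v_0 < v_1 < v_2 < v_3 < v_4 < v_5 on the vertex set. Then K (dimension 2) consists of the simplices:

  0-simplices (6): [v_0], [v_1], [v_2], [v_3], [v_4], [v_5]
  1-simplices (12): [v_0,v_1], [v_0,v_2], [v_0,v_3], [v_0,v_4], [v_0,v_5], [v_1,v_3], [v_1,v_5], [v_2,v_3], [v_2,v_4], [v_2,v_5], [v_3,v_4], [v_3,v_5]
  2-simplices (6): [v_0,v_1,v_3], [v_0,v_1,v_5], [v_0,v_2,v_5], [v_0,v_3,v_4], [v_2,v_3,v_4], [v_2,v_3,v_5]

giving chain groups C_0 ≅ Z^6, C_1 ≅ Z^12, C_2 ≅ Z^6.

Boundary ∂_1: C_1 → C_0 maps an edge to its endpoints' difference, ∂[p,q] = q − p. For instance
  ∂[v_0,v_4] = [v_4] − [v_0].
As a 6×12 matrix over Z this has rank 5, with invariant factors (1,1,1,1,1).

∂_2: C_2 → C_1 acts by ∂[p,q,r] = [q,r] − [p,r] + [p,q]. For instance
  ∂[v_2,v_3,v_4] = [v_3,v_4] − [v_2,v_4] + [v_2,v_3],
  ∂[v_0,v_1,v_5] = [v_1,v_5] − [v_0,v_5] + [v_0,v_1].
This gives a 12×6 integer matrix of rank 6; reducing to Smith normal form yields diagonal entries (1,1,1,1,1,1).

Reading off H_k = ker ∂_k / im ∂_{k+1}:

  H_0: rank C_0 − rank ∂_1 = 6 − 5 = 1, and the invariant factors of ∂_1 are all 1, so H_0 ≅ Z.

H_0 ≅ Z.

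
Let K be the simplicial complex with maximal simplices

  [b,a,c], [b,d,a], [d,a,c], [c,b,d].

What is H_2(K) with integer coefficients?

H_2 ≅ Z.

Order the vertices as a < b < c < d. Listing each simplex with vertices in this order, K has dimension 2 with simplices:

  0-simplices (4): a, b, c, d
  1-simplices (6): ab, ac, ad, bc, bd, cd
  2-simplices (4): abc, abd, acd, bcd

giving chain groups C_0 ≅ Z^4, C_1 ≅ Z^6, C_2 ≅ Z^4.

Boundary ∂_1: C_1 → C_0 sends each edge [p,q] (with p < q) to q − p. For instance
  ∂ad = d − a.
The 4×6 boundary matrix has rank 3 and Smith normal form diag(1,1,1).

∂_2: C_2 → C_1 sends each 2-simplex [p,q,r] to [q,r] − [p,r] + [p,q]. For instance
  ∂abd = bd − ad + ab,
  ∂abc = bc − ac + ab.
The 6×4 boundary matrix has rank 3 and Smith normal form diag(1,1,1).

Reading off H_k = ker ∂_k / im ∂_{k+1}:

  H_2: rank ker ∂_2 − rank ∂_3 = (4 − 3) − 0 = 1, and there is no ∂_3, so H_2 = Z.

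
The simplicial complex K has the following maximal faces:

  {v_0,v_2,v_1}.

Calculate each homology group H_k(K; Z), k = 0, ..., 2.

H_0 ≅ Z,  H_1 = 0,  H_2 = 0.

We work with the vertex ordering v_0 < v_1 < v_2. The simplices of K, each written with vertices in increasing order, are:

  0-simplices (3): [v_0], [v_1], [v_2]
  1-simplices (3): [v_0,v_1], [v_0,v_2], [v_1,v_2]
  2-simplices (1): [v_0,v_1,v_2]

Hence C_0 ≅ Z^3, C_1 ≅ Z^3, C_2 ≅ Z^1.

Boundary ∂_1: C_1 → C_0 sends each edge [p,q] (with p < q) to q − p.
As a 3×3 matrix over Z this has rank 2, with invariant factors (1,1).

The boundary map ∂_2: C_2 → C_1 maps a triangle to the signed sum of its edges. For instance
  ∂[v_0,v_1,v_2] = [v_1,v_2] − [v_0,v_2] + [v_0,v_1].
The 3×1 boundary matrix has rank 1 and Smith normal form diag(1).

Computing H_k = (kernel of ∂_k) / (image of ∂_{k+1}):

  H_0: rank C_0 − rank ∂_1 = 3 − 2 = 1, and the invariant factors of ∂_1 are all 1, so H_0 ≅ Z.
  H_1: rank ker ∂_1 − rank ∂_2 = (3 − 2) − 1 = 0, and the invariant factors of ∂_2 are all 1, so H_1 ≅ 0.
  H_2: rank ker ∂_2 − rank ∂_3 = (1 − 1) − 0 = 0, and there is no ∂_3, so H_2 ≅ 0.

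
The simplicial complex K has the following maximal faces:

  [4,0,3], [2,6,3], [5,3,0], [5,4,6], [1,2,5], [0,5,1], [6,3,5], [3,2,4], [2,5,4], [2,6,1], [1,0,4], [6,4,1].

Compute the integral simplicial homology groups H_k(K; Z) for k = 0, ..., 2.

H_0 = Z,  H_1 = Z/2,  H_2 = 0.

Order the vertices as 0 < 1 < 2 < 3 < 4 < 5 < 6. Listing each simplex with vertices in this order, K has dimension 2 with simplices:

  0-simplices (7): [0], [1], [2], [3], [4], [5], [6]
  1-simplices (18): [0,1], [0,3], [0,4], [0,5], [1,2], [1,4], [1,5], [1,6], [2,3], [2,4], [2,5], [2,6], [3,4], [3,5], [3,6], [4,5], [4,6], [5,6]
  2-simplices (12): [0,1,4], [0,1,5], [0,3,4], [0,3,5], [1,2,5], [1,2,6], [1,4,6], [2,3,4], [2,3,6], [2,4,5], [3,5,6], [4,5,6]

Hence C_0 ≅ Z^7, C_1 ≅ Z^18, C_2 ≅ Z^12.

The boundary map ∂_1: C_1 → C_0 maps an edge to its endpoints' difference, ∂[p,q] = q − p. For instance
  ∂[3,5] = [5] − [3].
The 7×18 boundary matrix has rank 6 and Smith normal form diag(1,1,1,1,1,1).

∂_2: C_2 → C_1 sends each 2-simplex [p,q,r] to [q,r] − [p,r] + [p,q]. For instance
  ∂[4,5,6] = [5,6] − [4,6] + [4,5],
  ∂[0,1,4] = [1,4] − [0,4] + [0,1].
The resulting 18×12 matrix has rank 12, and its Smith normal form has invariant factors (1,1,1,1,1,1,1,1,1,1,1,2).

Computing H_k = (kernel of ∂_k) / (image of ∂_{k+1}):

  H_0: rank C_0 − rank ∂_1 = 7 − 6 = 1, and the invariant factors of ∂_1 are all 1, so H_0 ≅ Z.
  H_1: rank ker ∂_1 − rank ∂_2 = (18 − 6) − 12 = 0, and ∂_2 has invariant factor 2 > 1, so H_1 ≅ Z/2.
  H_2: rank ker ∂_2 − rank ∂_3 = (12 − 12) − 0 = 0, and there is no ∂_3, so H_2 ≅ 0.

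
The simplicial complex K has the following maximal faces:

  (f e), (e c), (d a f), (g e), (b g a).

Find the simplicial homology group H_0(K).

H_0 = Z.

We work with the vertex ordering a < b < c < d < e < f < g. The simplices of K, each written with vertices in increasing order, are:

  0-simplices (7): a, b, c, d, e, f, g
  1-simplices (9): ab, ad, af, ag, bg, ce, df, ef, eg
  2-simplices (2): abg, adf

so the chain groups are C_0 ≅ Z^7, C_1 ≅ Z^9, C_2 ≅ Z^2.

Boundary ∂_1: C_1 → C_0 is given by ∂[p,q] = [q] − [p]. For instance
  ∂ag = g − a.
As a 7×9 matrix over Z this has rank 6, with invariant factors (1,1,1,1,1,1).

The boundary map ∂_2: C_2 → C_1 sends each 2-simplex [p,q,r] to [q,r] − [p,r] + [p,q]. For instance
  ∂abg = bg − ag + ab,
  ∂adf = df − af + ad.
The 9×2 boundary matrix has rank 2 and Smith normal form diag(1,1).

Now H_k = ker ∂_k / im ∂_{k+1}, so:

  H_0: rank C_0 − rank ∂_1 = 7 − 6 = 1, and the invariant factors of ∂_1 are all 1, so H_0 ≅ Z.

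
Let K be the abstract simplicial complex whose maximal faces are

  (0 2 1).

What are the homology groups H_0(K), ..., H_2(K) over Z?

Order the vertices as 0 < 1 < 2. Listing each simplex with vertices in this order, K has dimension 2 with simplices:

  0-simplices (3): [0], [1], [2]
  1-simplices (3): [0,1], [0,2], [1,2]
  2-simplices (1): [0,1,2]

so the chain groups are C_0 ≅ Z^3, C_1 ≅ Z^3, C_2 ≅ Z^1.

The boundary map ∂_1: C_1 → C_0 is given by ∂[p,q] = [q] − [p].
This gives a 3×3 integer matrix of rank 2; reducing to Smith normal form yields diagonal entries (1,1).

The boundary map ∂_2: C_2 → C_1 maps a triangle to the signed sum of its edges. For instance
  ∂[0,1,2] = [1,2] − [0,2] + [0,1].
The resulting 3×1 matrix has rank 1, and its Smith normal form has invariant factors (1).

Reading off H_k = ker ∂_k / im ∂_{k+1}:

  H_0: rank C_0 − rank ∂_1 = 3 − 2 = 1, and the invariant factors of ∂_1 are all 1, so H_0 = Z.
  H_1: rank ker ∂_1 − rank ∂_2 = (3 − 2) − 1 = 0, and the invariant factors of ∂_2 are all 1, so H_1 = 0.
  H_2: rank ker ∂_2 − rank ∂_3 = (1 − 1) − 0 = 0, and there is no ∂_3, so H_2 = 0.

H_0 = Z,  H_1 = 0,  H_2 = 0.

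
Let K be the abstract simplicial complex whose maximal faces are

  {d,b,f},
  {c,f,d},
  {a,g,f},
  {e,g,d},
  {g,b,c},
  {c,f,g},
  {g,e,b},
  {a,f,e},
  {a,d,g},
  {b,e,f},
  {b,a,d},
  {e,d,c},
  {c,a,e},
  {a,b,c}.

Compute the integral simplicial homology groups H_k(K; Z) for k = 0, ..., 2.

Order the vertices as a < b < c < d < e < f < g. Listing each simplex with vertices in this order, K has dimension 2 with simplices:

  0-simplices (7): a, b, c, d, e, f, g
  1-simplices (21): ab, ac, ad, ae, af, ag, bc, bd, be, bf, bg, cd, ce, cf, cg, de, df, dg, ef, eg, fg
  2-simplices (14): abc, abd, ace, adg, aef, afg, bcg, bdf, bef, beg, cde, cdf, cfg, deg

giving chain groups C_0 ≅ Z^7, C_1 ≅ Z^21, C_2 ≅ Z^14.

∂_1: C_1 → C_0 maps an edge to its endpoints' difference, ∂[p,q] = q − p. For instance
  ∂ef = f − e.
As a 7×21 matrix over Z this has rank 6, with invariant factors (1,1,1,1,1,1).

The boundary map ∂_2: C_2 → C_1 acts by ∂[p,q,r] = [q,r] − [p,r] + [p,q]. For instance
  ∂cdf = df − cf + cd,
  ∂beg = eg − bg + be.
This gives a 21×14 integer matrix of rank 13; reducing to Smith normal form yields diagonal entries (1,1,1,1,1,1,1,1,1,1,1,1,1).

Computing H_k = (kernel of ∂_k) / (image of ∂_{k+1}):

  H_0: rank C_0 − rank ∂_1 = 7 − 6 = 1, and the invariant factors of ∂_1 are all 1, so H_0 = Z.
  H_1: rank ker ∂_1 − rank ∂_2 = (21 − 6) − 13 = 2, and the invariant factors of ∂_2 are all 1, so H_1 = Z^2.
  H_2: rank ker ∂_2 − rank ∂_3 = (14 − 13) − 0 = 1, and there is no ∂_3, so H_2 = Z.

H_0 = Z,  H_1 = Z^2,  H_2 = Z.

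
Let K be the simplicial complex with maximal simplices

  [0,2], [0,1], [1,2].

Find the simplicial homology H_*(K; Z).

Fix the vertex order 0 < 1 < 2 and write every simplex with vertices in increasing order. Then dim K = 1 and the simplices of K are:

  0-simplices (3): [0], [1], [2]
  1-simplices (3): [0,1], [0,2], [1,2]

Hence C_0 ≅ Z^3, C_1 ≅ Z^3.

The boundary map ∂_1: C_1 → C_0 sends each edge [p,q] (with p < q) to q − p.
The 3×3 boundary matrix has rank 2 and Smith normal form diag(1,1).

Reading off H_k = ker ∂_k / im ∂_{k+1}:

  H_0: rank C_0 − rank ∂_1 = 3 − 2 = 1, and the invariant factors of ∂_1 are all 1, so H_0 = Z.
  H_1: rank ker ∂_1 − rank ∂_2 = (3 − 2) − 0 = 1, and there is no ∂_2, so H_1 = Z.

(K is a triangulation of the circle S^1.)

H_0 = Z,  H_1 = Z.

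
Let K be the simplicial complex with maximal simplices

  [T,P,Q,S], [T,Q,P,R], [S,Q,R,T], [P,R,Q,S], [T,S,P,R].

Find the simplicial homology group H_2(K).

K has 5 vertices, 10 edges, 10 triangles, 5 3-simplices.
rank ∂_2 = 6, rank ∂_3 = 4 ⇒ b_2 = 10 − 6 − 4 = 0; all invariant factors of ∂_3 are 1 so no torsion. So H_2 = 0.

H_2 ≅ 0.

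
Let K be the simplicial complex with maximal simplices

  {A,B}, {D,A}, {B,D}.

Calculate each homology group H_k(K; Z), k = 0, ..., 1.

H_0 = Z,  H_1 = Z.

We work with the vertex ordering A < B < D. The simplices of K, each written with vertices in increasing order, are:

  0-simplices (3): A, B, D
  1-simplices (3): AB, AD, BD

Hence C_0 ≅ Z^3, C_1 ≅ Z^3.

The boundary map ∂_1: C_1 → C_0 sends each edge [p,q] (with p < q) to q − p. For instance
  ∂AD = D − A.
The 3×3 boundary matrix has rank 2 and Smith normal form diag(1,1).

Now H_k = ker ∂_k / im ∂_{k+1}, so:

  H_0: rank C_0 − rank ∂_1 = 3 − 2 = 1, and the invariant factors of ∂_1 are all 1, so H_0 = Z.
  H_1: rank ker ∂_1 − rank ∂_2 = (3 − 2) − 0 = 1, and there is no ∂_2, so H_1 = Z.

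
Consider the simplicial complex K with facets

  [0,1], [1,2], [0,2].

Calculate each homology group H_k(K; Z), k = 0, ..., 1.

H_0 = Z,  H_1 = Z.

Take the total order 0 < 1 < 2 on the vertex set. Then K (dimension 1) consists of the simplices:

  0-simplices (3): [0], [1], [2]
  1-simplices (3): [0,1], [0,2], [1,2]

giving chain groups C_0 ≅ Z^3, C_1 ≅ Z^3.

Boundary ∂_1: C_1 → C_0 sends each edge [p,q] (with p < q) to q − p. For instance
  ∂[1,2] = [2] − [1].
The 3×3 boundary matrix has rank 2 and Smith normal form diag(1,1).

Now H_k = ker ∂_k / im ∂_{k+1}, so:

  H_0: rank C_0 − rank ∂_1 = 3 − 2 = 1, and the invariant factors of ∂_1 are all 1, so H_0 ≅ Z.
  H_1: rank ker ∂_1 − rank ∂_2 = (3 − 2) − 0 = 1, and there is no ∂_2, so H_1 ≅ Z.

As a check, the Euler characteristic is 3 − 3 = 0, which agrees with 1 − 1 = 0.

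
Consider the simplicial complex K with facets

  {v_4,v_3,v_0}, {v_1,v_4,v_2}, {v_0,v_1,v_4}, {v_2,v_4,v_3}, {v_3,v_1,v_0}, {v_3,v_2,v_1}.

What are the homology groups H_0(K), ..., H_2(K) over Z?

We work with the vertex ordering v_0 < v_1 < v_2 < v_3 < v_4. The simplices of K, each written with vertices in increasing order, are:

  0-simplices (5): [v_0], [v_1], [v_2], [v_3], [v_4]
  1-simplices (9): [v_0,v_1], [v_0,v_3], [v_0,v_4], [v_1,v_2], [v_1,v_3], [v_1,v_4], [v_2,v_3], [v_2,v_4], [v_3,v_4]
  2-simplices (6): [v_0,v_1,v_3], [v_0,v_1,v_4], [v_0,v_3,v_4], [v_1,v_2,v_3], [v_1,v_2,v_4], [v_2,v_3,v_4]

so the chain groups are C_0 ≅ Z^5, C_1 ≅ Z^9, C_2 ≅ Z^6.

∂_1: C_1 → C_0 sends each edge [p,q] (with p < q) to q − p. For instance
  ∂[v_2,v_3] = [v_3] − [v_2].
As a 5×9 matrix over Z this has rank 4, with invariant factors (1,1,1,1).

Boundary ∂_2: C_2 → C_1 maps a triangle to the signed sum of its edges. For instance
  ∂[v_0,v_3,v_4] = [v_3,v_4] − [v_0,v_4] + [v_0,v_3],
  ∂[v_0,v_1,v_4] = [v_1,v_4] − [v_0,v_4] + [v_0,v_1].
The 9×6 boundary matrix has rank 5 and Smith normal form diag(1,1,1,1,1).

Computing H_k = (kernel of ∂_k) / (image of ∂_{k+1}):

  H_0: rank C_0 − rank ∂_1 = 5 − 4 = 1, and the invariant factors of ∂_1 are all 1, so H_0 ≅ Z.
  H_1: rank ker ∂_1 − rank ∂_2 = (9 − 4) − 5 = 0, and the invariant factors of ∂_2 are all 1, so H_1 ≅ 0.
  H_2: rank ker ∂_2 − rank ∂_3 = (6 − 5) − 0 = 1, and there is no ∂_3, so H_2 ≅ Z.

(K is a triangulation of the 2-sphere S^2.)

H_0 ≅ Z,  H_1 = 0,  H_2 ≅ Z.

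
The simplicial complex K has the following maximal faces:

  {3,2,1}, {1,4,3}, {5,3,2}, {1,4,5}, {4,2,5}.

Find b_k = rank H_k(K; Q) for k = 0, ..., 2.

Order the vertices as 1 < 2 < 3 < 4 < 5. Listing each simplex with vertices in this order, K has dimension 2 with simplices:

  0-simplices (5): [1], [2], [3], [4], [5]
  1-simplices (10): [1,2], [1,3], [1,4], [1,5], [2,3], [2,4], [2,5], [3,4], [3,5], [4,5]
  2-simplices (5): [1,2,3], [1,3,4], [1,4,5], [2,3,5], [2,4,5]

giving chain groups C_0 ≅ Z^5, C_1 ≅ Z^10, C_2 ≅ Z^5.

The boundary map ∂_1: C_1 → C_0 sends each edge [p,q] (with p < q) to q − p.
This gives a 5×10 integer matrix of rank 4; reducing to Smith normal form yields diagonal entries (1,1,1,1).

The boundary map ∂_2: C_2 → C_1 maps a triangle to the signed sum of its edges. For instance
  ∂[2,3,5] = [3,5] − [2,5] + [2,3],
  ∂[1,4,5] = [4,5] − [1,5] + [1,4].
As a 10×5 matrix over Z this has rank 5, with invariant factors (1,1,1,1,1).

Now H_k = ker ∂_k / im ∂_{k+1}, so:

  H_0: rank C_0 − rank ∂_1 = 5 − 4 = 1, and the invariant factors of ∂_1 are all 1, so H_0 = Z.
  H_1: rank ker ∂_1 − rank ∂_2 = (10 − 4) − 5 = 1, and the invariant factors of ∂_2 are all 1, so H_1 = Z.
  H_2: rank ker ∂_2 − rank ∂_3 = (5 − 5) − 0 = 0, and there is no ∂_3, so H_2 = 0.

(K is a triangulation of the Möbius band.)

Hence the Betti numbers are b_0 = 1, b_1 = 1, b_2 = 0.

b_0 = 1, b_1 = 1, b_2 = 0.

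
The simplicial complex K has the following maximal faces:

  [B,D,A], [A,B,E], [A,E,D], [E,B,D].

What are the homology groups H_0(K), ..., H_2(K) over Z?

Take the total order A < B < D < E on the vertex set. Then K (dimension 2) consists of the simplices:

  0-simplices (4): A, B, D, E
  1-simplices (6): AB, AD, AE, BD, BE, DE
  2-simplices (4): ABD, ABE, ADE, BDE

Hence C_0 ≅ Z^4, C_1 ≅ Z^6, C_2 ≅ Z^4.

∂_1: C_1 → C_0 is given by ∂[p,q] = [q] − [p]. For instance
  ∂BE = E − B.
This gives a 4×6 integer matrix of rank 3; reducing to Smith normal form yields diagonal entries (1,1,1).

The boundary map ∂_2: C_2 → C_1 acts by ∂[p,q,r] = [q,r] − [p,r] + [p,q]. For instance
  ∂ADE = DE − AE + AD,
  ∂ABD = BD − AD + AB.
This gives a 6×4 integer matrix of rank 3; reducing to Smith normal form yields diagonal entries (1,1,1).

From H_k ≅ ker(∂_k) / im(∂_{k+1}) we obtain:

  H_0: rank C_0 − rank ∂_1 = 4 − 3 = 1, and the invariant factors of ∂_1 are all 1, so H_0 = Z.
  H_1: rank ker ∂_1 − rank ∂_2 = (6 − 3) − 3 = 0, and the invariant factors of ∂_2 are all 1, so H_1 = 0.
  H_2: rank ker ∂_2 − rank ∂_3 = (4 − 3) − 0 = 1, and there is no ∂_3, so H_2 = Z.

As a check, the Euler characteristic is 4 − 6 + 4 = 2, which agrees with 1 − 0 + 1 = 2.

H_0 ≅ Z,  H_1 = 0,  H_2 ≅ Z.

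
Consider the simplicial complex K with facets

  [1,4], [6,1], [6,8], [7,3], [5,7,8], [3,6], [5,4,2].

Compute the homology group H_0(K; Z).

Order the vertices as 1 < 2 < 3 < 4 < 5 < 6 < 7 < 8. Listing each simplex with vertices in this order, K has dimension 2 with simplices:

  0-simplices (8): [1], [2], [3], [4], [5], [6], [7], [8]
  1-simplices (11): [1,4], [1,6], [2,4], [2,5], [3,6], [3,7], [4,5], [5,7], [5,8], [6,8], [7,8]
  2-simplices (2): [2,4,5], [5,7,8]

giving chain groups C_0 ≅ Z^8, C_1 ≅ Z^11, C_2 ≅ Z^2.

The boundary map ∂_1: C_1 → C_0 sends each edge [p,q] (with p < q) to q − p.
This gives a 8×11 integer matrix of rank 7; reducing to Smith normal form yields diagonal entries (1,1,1,1,1,1,1).

The boundary map ∂_2: C_2 → C_1 sends each 2-simplex [p,q,r] to [q,r] − [p,r] + [p,q]. For instance
  ∂[2,4,5] = [4,5] − [2,5] + [2,4],
  ∂[5,7,8] = [7,8] − [5,8] + [5,7].
This gives a 11×2 integer matrix of rank 2; reducing to Smith normal form yields diagonal entries (1,1).

Computing H_k = (kernel of ∂_k) / (image of ∂_{k+1}):

  H_0: rank C_0 − rank ∂_1 = 8 − 7 = 1, and the invariant factors of ∂_1 are all 1, so H_0 = Z.

H_0 ≅ Z.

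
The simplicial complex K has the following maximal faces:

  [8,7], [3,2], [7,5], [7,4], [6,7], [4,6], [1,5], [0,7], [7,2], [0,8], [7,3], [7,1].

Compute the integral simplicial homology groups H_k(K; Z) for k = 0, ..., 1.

Take the total order 0 < 1 < 2 < 3 < 4 < 5 < 6 < 7 < 8 on the vertex set. Then K (dimension 1) consists of the simplices:

  0-simplices (9): [0], [1], [2], [3], [4], [5], [6], [7], [8]
  1-simplices (12): [0,7], [0,8], [1,5], [1,7], [2,3], [2,7], [3,7], [4,6], [4,7], [5,7], [6,7], [7,8]

so the chain groups are C_0 ≅ Z^9, C_1 ≅ Z^12.

Boundary ∂_1: C_1 → C_0 maps an edge to its endpoints' difference, ∂[p,q] = q − p. For instance
  ∂[5,7] = [7] − [5].
This gives a 9×12 integer matrix of rank 8; reducing to Smith normal form yields diagonal entries (1,1,1,1,1,1,1,1).

Reading off H_k = ker ∂_k / im ∂_{k+1}:

  H_0: rank C_0 − rank ∂_1 = 9 − 8 = 1, and the invariant factors of ∂_1 are all 1, so H_0 ≅ Z.
  H_1: rank ker ∂_1 − rank ∂_2 = (12 − 8) − 0 = 4, and there is no ∂_2, so H_1 ≅ Z^4.

H_0 ≅ Z,  H_1 ≅ Z^4.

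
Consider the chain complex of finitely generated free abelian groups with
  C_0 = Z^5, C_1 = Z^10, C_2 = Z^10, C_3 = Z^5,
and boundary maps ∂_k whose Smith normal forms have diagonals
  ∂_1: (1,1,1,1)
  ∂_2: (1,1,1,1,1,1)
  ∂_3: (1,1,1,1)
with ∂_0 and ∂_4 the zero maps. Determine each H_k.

H_0: b_0 = 5 − 0 − 4 = 1; torsion from ∂_1 factors > 1: none. So H_0 ≅ Z.
H_1: b_1 = 10 − 4 − 6 = 0; torsion from ∂_2 factors > 1: none. So H_1 ≅ 0.
H_2: b_2 = 10 − 6 − 4 = 0; torsion from ∂_3 factors > 1: none. So H_2 ≅ 0.
H_3: b_3 = 5 − 4 − 0 = 1; torsion from ∂_4 factors > 1: none. So H_3 ≅ Z.

H_0 ≅ Z,  H_1 = 0,  H_2 = 0,  H_3 ≅ Z.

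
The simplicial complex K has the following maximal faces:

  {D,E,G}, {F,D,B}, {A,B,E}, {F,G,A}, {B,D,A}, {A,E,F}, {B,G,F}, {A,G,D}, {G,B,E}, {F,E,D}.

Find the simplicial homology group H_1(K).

H_1 ≅ Z_2.

Fix the vertex order A < B < D < E < F < G and write every simplex with vertices in increasing order. Then dim K = 2 and the simplices of K are:

  0-simplices (6): A, B, D, E, F, G
  1-simplices (15): AB, AD, AE, AF, AG, BD, BE, BF, BG, DE, DF, DG, EF, EG, FG
  2-simplices (10): ABD, ABE, ADG, AEF, AFG, BDF, BEG, BFG, DEF, DEG

so the chain groups are C_0 ≅ Z^6, C_1 ≅ Z^15, C_2 ≅ Z^10.

The boundary map ∂_1: C_1 → C_0 sends each edge [p,q] (with p < q) to q − p.
The 6×15 boundary matrix has rank 5 and Smith normal form diag(1,1,1,1,1).

Boundary ∂_2: C_2 → C_1 acts by ∂[p,q,r] = [q,r] − [p,r] + [p,q]. For instance
  ∂ABE = BE − AE + AB,
  ∂DEF = EF − DF + DE.
This gives a 15×10 integer matrix of rank 10; reducing to Smith normal form yields diagonal entries (1,1,1,1,1,1,1,1,1,2).

Reading off H_k = ker ∂_k / im ∂_{k+1}:

  H_1: rank ker ∂_1 − rank ∂_2 = (15 − 5) − 10 = 0, and ∂_2 has invariant factor 2 > 1, so H_1 = Z_2.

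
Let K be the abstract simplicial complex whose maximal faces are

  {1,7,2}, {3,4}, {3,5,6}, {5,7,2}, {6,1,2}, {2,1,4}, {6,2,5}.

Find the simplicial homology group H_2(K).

K has 7 vertices, 13 edges, 6 triangles.
rank ∂_2 = 6, rank ∂_3 = 0 ⇒ b_2 = 6 − 6 − 0 = 0. So H_2 = 0.

H_2 ≅ 0.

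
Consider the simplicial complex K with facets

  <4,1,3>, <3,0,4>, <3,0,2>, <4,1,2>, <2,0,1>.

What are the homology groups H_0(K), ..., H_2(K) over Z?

Order the vertices as 0 < 1 < 2 < 3 < 4. Listing each simplex with vertices in this order, K has dimension 2 with simplices:

  0-simplices (5): [0], [1], [2], [3], [4]
  1-simplices (10): [0,1], [0,2], [0,3], [0,4], [1,2], [1,3], [1,4], [2,3], [2,4], [3,4]
  2-simplices (5): [0,1,2], [0,2,3], [0,3,4], [1,2,4], [1,3,4]

so the chain groups are C_0 ≅ Z^5, C_1 ≅ Z^10, C_2 ≅ Z^5.

The boundary map ∂_1: C_1 → C_0 sends each edge [p,q] (with p < q) to q − p.
The resulting 5×10 matrix has rank 4, and its Smith normal form has invariant factors (1,1,1,1).

∂_2: C_2 → C_1 acts by ∂[p,q,r] = [q,r] − [p,r] + [p,q]. For instance
  ∂[1,3,4] = [3,4] − [1,4] + [1,3],
  ∂[0,3,4] = [3,4] − [0,4] + [0,3].
The 10×5 boundary matrix has rank 5 and Smith normal form diag(1,1,1,1,1).

Computing H_k = (kernel of ∂_k) / (image of ∂_{k+1}):

  H_0: rank C_0 − rank ∂_1 = 5 − 4 = 1, and the invariant factors of ∂_1 are all 1, so H_0 ≅ Z.
  H_1: rank ker ∂_1 − rank ∂_2 = (10 − 4) − 5 = 1, and the invariant factors of ∂_2 are all 1, so H_1 ≅ Z.
  H_2: rank ker ∂_2 − rank ∂_3 = (5 − 5) − 0 = 0, and there is no ∂_3, so H_2 ≅ 0.

As a check, the Euler characteristic is 5 − 10 + 5 = 0, which agrees with 1 − 1 + 0 = 0.
(K is a triangulation of the Möbius band.)

H_0 = Z,  H_1 = Z,  H_2 = 0.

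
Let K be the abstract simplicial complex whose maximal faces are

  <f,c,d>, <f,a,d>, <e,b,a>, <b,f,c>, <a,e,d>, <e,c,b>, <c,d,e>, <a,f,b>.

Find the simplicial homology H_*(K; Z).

H_0 = Z,  H_1 = 0,  H_2 = Z.

Take the total order a < b < c < d < e < f on the vertex set. Then K (dimension 2) consists of the simplices:

  0-simplices (6): a, b, c, d, e, f
  1-simplices (12): ab, ad, ae, af, bc, be, bf, cd, ce, cf, de, df
  2-simplices (8): abe, abf, ade, adf, bce, bcf, cde, cdf

giving chain groups C_0 ≅ Z^6, C_1 ≅ Z^12, C_2 ≅ Z^8.

Boundary ∂_1: C_1 → C_0 maps an edge to its endpoints' difference, ∂[p,q] = q − p.
The 6×12 boundary matrix has rank 5 and Smith normal form diag(1,1,1,1,1).

Boundary ∂_2: C_2 → C_1 maps a triangle to the signed sum of its edges. For instance
  ∂bcf = cf − bf + bc,
  ∂abe = be − ae + ab.
As a 12×8 matrix over Z this has rank 7, with invariant factors (1,1,1,1,1,1,1).

Now H_k = ker ∂_k / im ∂_{k+1}, so:

  H_0: rank C_0 − rank ∂_1 = 6 − 5 = 1, and the invariant factors of ∂_1 are all 1, so H_0 = Z.
  H_1: rank ker ∂_1 − rank ∂_2 = (12 − 5) − 7 = 0, and the invariant factors of ∂_2 are all 1, so H_1 = 0.
  H_2: rank ker ∂_2 − rank ∂_3 = (8 − 7) − 0 = 1, and there is no ∂_3, so H_2 = Z.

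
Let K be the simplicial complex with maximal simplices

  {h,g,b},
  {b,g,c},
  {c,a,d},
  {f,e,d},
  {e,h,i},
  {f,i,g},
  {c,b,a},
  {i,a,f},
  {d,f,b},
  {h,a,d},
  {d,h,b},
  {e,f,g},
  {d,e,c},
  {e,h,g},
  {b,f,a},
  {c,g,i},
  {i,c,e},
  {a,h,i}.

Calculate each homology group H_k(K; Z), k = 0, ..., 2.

Take the total order a < b < c < d < e < f < g < h < i on the vertex set. Then K (dimension 2) consists of the simplices:

  0-simplices (9): a, b, c, d, e, f, g, h, i
  1-simplices (27): ab, ac, ad, af, ah, ai, bc, bd, bf, bg, bh, cd, ce, cg, ci, de, df, dh, ef, eg, eh, ei, fg, fi, gh, gi, hi
  2-simplices (18): abc, abf, acd, adh, afi, ahi, bcg, bdf, bdh, bgh, cde, cei, cgi, def, efg, egh, ehi, fgi

giving chain groups C_0 ≅ Z^9, C_1 ≅ Z^27, C_2 ≅ Z^18.

Boundary ∂_1: C_1 → C_0 is given by ∂[p,q] = [q] − [p]. For instance
  ∂eh = h − e.
The resulting 9×27 matrix has rank 8, and its Smith normal form has invariant factors (1,1,1,1,1,1,1,1).

The boundary map ∂_2: C_2 → C_1 sends each 2-simplex [p,q,r] to [q,r] − [p,r] + [p,q]. For instance
  ∂fgi = gi − fi + fg,
  ∂cde = de − ce + cd.
This gives a 27×18 integer matrix of rank 18; reducing to Smith normal form yields diagonal entries (1,1,1,1,1,1,1,1,1,1,1,1,1,1,1,1,1,2).

Computing H_k = (kernel of ∂_k) / (image of ∂_{k+1}):

  H_0: rank C_0 − rank ∂_1 = 9 − 8 = 1, and the invariant factors of ∂_1 are all 1, so H_0 = Z.
  H_1: rank ker ∂_1 − rank ∂_2 = (27 − 8) − 18 = 1, and ∂_2 has invariant factor 2 > 1, so H_1 = Z ⊕ Z_2.
  H_2: rank ker ∂_2 − rank ∂_3 = (18 − 18) − 0 = 0, and there is no ∂_3, so H_2 = 0.

H_0 ≅ Z,  H_1 ≅ Z ⊕ Z_2,  H_2 = 0.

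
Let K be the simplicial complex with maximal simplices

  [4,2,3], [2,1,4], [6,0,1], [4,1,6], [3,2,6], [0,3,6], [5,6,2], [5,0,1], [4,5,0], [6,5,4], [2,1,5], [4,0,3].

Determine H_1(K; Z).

H_1 ≅ Z/2.

Take the total order 0 < 1 < 2 < 3 < 4 < 5 < 6 on the vertex set. Then K (dimension 2) consists of the simplices:

  0-simplices (7): [0], [1], [2], [3], [4], [5], [6]
  1-simplices (18): [0,1], [0,3], [0,4], [0,5], [0,6], [1,2], [1,4], [1,5], [1,6], [2,3], [2,4], [2,5], [2,6], [3,4], [3,6], [4,5], [4,6], [5,6]
  2-simplices (12): [0,1,5], [0,1,6], [0,3,4], [0,3,6], [0,4,5], [1,2,4], [1,2,5], [1,4,6], [2,3,4], [2,3,6], [2,5,6], [4,5,6]

Hence C_0 ≅ Z^7, C_1 ≅ Z^18, C_2 ≅ Z^12.

The boundary map ∂_1: C_1 → C_0 maps an edge to its endpoints' difference, ∂[p,q] = q − p. For instance
  ∂[0,3] = [3] − [0].
As a 7×18 matrix over Z this has rank 6, with invariant factors (1,1,1,1,1,1).

∂_2: C_2 → C_1 maps a triangle to the signed sum of its edges. For instance
  ∂[2,5,6] = [5,6] − [2,6] + [2,5],
  ∂[2,3,4] = [3,4] − [2,4] + [2,3].
The 18×12 boundary matrix has rank 12 and Smith normal form diag(1,1,1,1,1,1,1,1,1,1,1,2).

Computing H_k = (kernel of ∂_k) / (image of ∂_{k+1}):

  H_1: rank ker ∂_1 − rank ∂_2 = (18 − 6) − 12 = 0, and ∂_2 has invariant factor 2 > 1, so H_1 = Z/2.

(K is a triangulation of the real projective plane RP^2.)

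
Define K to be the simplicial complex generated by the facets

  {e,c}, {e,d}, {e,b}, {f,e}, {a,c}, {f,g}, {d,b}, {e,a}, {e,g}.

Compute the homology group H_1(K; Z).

H_1 = Z^3.

K has 7 vertices, 9 edges.
rank ∂_1 = 6, rank ∂_2 = 0 ⇒ b_1 = 9 − 6 − 0 = 3. So H_1 = Z^3.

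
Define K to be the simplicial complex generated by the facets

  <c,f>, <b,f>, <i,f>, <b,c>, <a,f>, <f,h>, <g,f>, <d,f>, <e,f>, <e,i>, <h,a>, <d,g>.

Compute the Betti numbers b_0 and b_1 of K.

We work with the vertex ordering a < b < c < d < e < f < g < h < i. The simplices of K, each written with vertices in increasing order, are:

  0-simplices (9): a, b, c, d, e, f, g, h, i
  1-simplices (12): af, ah, bc, bf, cf, df, dg, ef, ei, fg, fh, fi

giving chain groups C_0 ≅ Z^9, C_1 ≅ Z^12.

The boundary map ∂_1: C_1 → C_0 is given by ∂[p,q] = [q] − [p].
As a 9×12 matrix over Z this has rank 8, with invariant factors (1,1,1,1,1,1,1,1).

Now H_k = ker ∂_k / im ∂_{k+1}, so:

  H_0: rank C_0 − rank ∂_1 = 9 − 8 = 1, and the invariant factors of ∂_1 are all 1, so H_0 = Z.
  H_1: rank ker ∂_1 − rank ∂_2 = (12 − 8) − 0 = 4, and there is no ∂_2, so H_1 = Z^4.

Hence the Betti numbers are b_0 = 1, b_1 = 4.

b_0 = 1, b_1 = 4.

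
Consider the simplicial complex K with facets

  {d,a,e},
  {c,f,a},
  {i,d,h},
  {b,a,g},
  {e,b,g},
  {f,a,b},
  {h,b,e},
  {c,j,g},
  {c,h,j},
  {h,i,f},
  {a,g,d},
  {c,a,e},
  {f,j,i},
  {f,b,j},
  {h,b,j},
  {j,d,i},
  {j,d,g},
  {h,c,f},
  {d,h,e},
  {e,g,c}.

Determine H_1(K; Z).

Take the total order a < b < c < d < e < f < g < h < i < j on the vertex set. Then K (dimension 2) consists of the simplices:

  0-simplices (10): a, b, c, d, e, f, g, h, i, j
  1-simplices (30): ab, ac, ad, ae, af, ag, be, bf, bg, bh, bj, ce, cf, cg, ch, cj, de, dg, dh, di, dj, eg, eh, fh, fi, fj, gj, hi, hj, ij
  2-simplices (20): abf, abg, ace, acf, ade, adg, beg, beh, bfj, bhj, ceg, cfh, cgj, chj, deh, dgj, dhi, dij, fhi, fij

so the chain groups are C_0 ≅ Z^10, C_1 ≅ Z^30, C_2 ≅ Z^20.

The boundary map ∂_1: C_1 → C_0 maps an edge to its endpoints' difference, ∂[p,q] = q − p.
The resulting 10×30 matrix has rank 9, and its Smith normal form has invariant factors (1,1,1,1,1,1,1,1,1).

Boundary ∂_2: C_2 → C_1 sends each 2-simplex [p,q,r] to [q,r] − [p,r] + [p,q]. For instance
  ∂cfh = fh − ch + cf,
  ∂acf = cf − af + ac.
The 30×20 boundary matrix has rank 20 and Smith normal form diag(1,1,1,1,1,1,1,1,1,1,1,1,1,1,1,1,1,1,1,2).

Reading off H_k = ker ∂_k / im ∂_{k+1}:

  H_1: rank ker ∂_1 − rank ∂_2 = (30 − 9) − 20 = 1, and ∂_2 has invariant factor 2 > 1, so H_1 = Z ⊕ Z/2Z.

H_1 ≅ Z ⊕ Z/2Z.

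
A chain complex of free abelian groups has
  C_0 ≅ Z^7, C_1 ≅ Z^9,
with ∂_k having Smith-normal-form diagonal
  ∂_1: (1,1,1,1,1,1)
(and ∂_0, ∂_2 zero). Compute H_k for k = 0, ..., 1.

H_0: b_0 = 7 − 0 − 6 = 1; torsion from ∂_1 factors > 1: none. So H_0 = Z.
H_1: b_1 = 9 − 6 − 0 = 3; torsion from ∂_2 factors > 1: none. So H_1 = Z^3.

H_0 = Z,  H_1 = Z^3.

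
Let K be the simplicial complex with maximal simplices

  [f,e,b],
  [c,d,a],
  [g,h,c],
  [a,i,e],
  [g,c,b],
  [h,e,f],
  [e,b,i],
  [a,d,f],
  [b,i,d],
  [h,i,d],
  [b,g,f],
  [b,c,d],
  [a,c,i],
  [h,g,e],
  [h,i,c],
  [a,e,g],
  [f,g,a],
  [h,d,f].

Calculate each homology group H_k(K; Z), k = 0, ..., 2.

H_0 ≅ Z,  H_1 ≅ Z × Z/2,  H_2 = 0.

Take the total order a < b < c < d < e < f < g < h < i on the vertex set. Then K (dimension 2) consists of the simplices:

  0-simplices (9): a, b, c, d, e, f, g, h, i
  1-simplices (27): ac, ad, ae, af, ag, ai, bc, bd, be, bf, bg, bi, cd, cg, ch, ci, df, dh, di, ef, eg, eh, ei, fg, fh, gh, hi
  2-simplices (18): acd, aci, adf, aeg, aei, afg, bcd, bcg, bdi, bef, bei, bfg, cgh, chi, dfh, dhi, efh, egh

Hence C_0 ≅ Z^9, C_1 ≅ Z^27, C_2 ≅ Z^18.

Boundary ∂_1: C_1 → C_0 maps an edge to its endpoints' difference, ∂[p,q] = q − p.
The resulting 9×27 matrix has rank 8, and its Smith normal form has invariant factors (1,1,1,1,1,1,1,1).

∂_2: C_2 → C_1 acts by ∂[p,q,r] = [q,r] − [p,r] + [p,q]. For instance
  ∂efh = fh − eh + ef,
  ∂bef = ef − bf + be.
This gives a 27×18 integer matrix of rank 18; reducing to Smith normal form yields diagonal entries (1,1,1,1,1,1,1,1,1,1,1,1,1,1,1,1,1,2).

Now H_k = ker ∂_k / im ∂_{k+1}, so:

  H_0: rank C_0 − rank ∂_1 = 9 − 8 = 1, and the invariant factors of ∂_1 are all 1, so H_0 = Z.
  H_1: rank ker ∂_1 − rank ∂_2 = (27 − 8) − 18 = 1, and ∂_2 has invariant factor 2 > 1, so H_1 = Z × Z/2.
  H_2: rank ker ∂_2 − rank ∂_3 = (18 − 18) − 0 = 0, and there is no ∂_3, so H_2 = 0.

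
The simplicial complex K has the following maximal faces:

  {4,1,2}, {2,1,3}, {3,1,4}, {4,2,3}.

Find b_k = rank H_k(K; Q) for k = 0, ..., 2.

Fix the vertex order 1 < 2 < 3 < 4 and write every simplex with vertices in increasing order. Then dim K = 2 and the simplices of K are:

  0-simplices (4): [1], [2], [3], [4]
  1-simplices (6): [1,2], [1,3], [1,4], [2,3], [2,4], [3,4]
  2-simplices (4): [1,2,3], [1,2,4], [1,3,4], [2,3,4]

Hence C_0 ≅ Z^4, C_1 ≅ Z^6, C_2 ≅ Z^4.

∂_1: C_1 → C_0 sends each edge [p,q] (with p < q) to q − p.
As a 4×6 matrix over Z this has rank 3, with invariant factors (1,1,1).

∂_2: C_2 → C_1 sends each 2-simplex [p,q,r] to [q,r] − [p,r] + [p,q]. For instance
  ∂[1,3,4] = [3,4] − [1,4] + [1,3],
  ∂[2,3,4] = [3,4] − [2,4] + [2,3].
The 6×4 boundary matrix has rank 3 and Smith normal form diag(1,1,1).

Computing H_k = (kernel of ∂_k) / (image of ∂_{k+1}):

  H_0: rank C_0 − rank ∂_1 = 4 − 3 = 1, and the invariant factors of ∂_1 are all 1, so H_0 ≅ Z.
  H_1: rank ker ∂_1 − rank ∂_2 = (6 − 3) − 3 = 0, and the invariant factors of ∂_2 are all 1, so H_1 ≅ 0.
  H_2: rank ker ∂_2 − rank ∂_3 = (4 − 3) − 0 = 1, and there is no ∂_3, so H_2 ≅ Z.

(K is a triangulation of the 2-sphere S^2.)

Hence the Betti numbers are b_0 = 1, b_1 = 0, b_2 = 1.

b_0 = 1, b_1 = 0, b_2 = 1.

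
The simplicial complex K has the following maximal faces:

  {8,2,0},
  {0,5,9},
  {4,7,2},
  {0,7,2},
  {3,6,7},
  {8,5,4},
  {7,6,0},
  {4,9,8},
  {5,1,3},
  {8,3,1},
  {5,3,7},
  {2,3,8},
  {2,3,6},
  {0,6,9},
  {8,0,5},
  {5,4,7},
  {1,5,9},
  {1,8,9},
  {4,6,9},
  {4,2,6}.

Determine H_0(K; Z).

Order the vertices as 0 < 1 < 2 < 3 < 4 < 5 < 6 < 7 < 8 < 9. Listing each simplex with vertices in this order, K has dimension 2 with simplices:

  0-simplices (10): [0], [1], [2], [3], [4], [5], [6], [7], [8], [9]
  1-simplices (30): (30 of them)
  2-simplices (20): (20 of them)

so the chain groups are C_0 ≅ Z^10, C_1 ≅ Z^30, C_2 ≅ Z^20.

∂_1: C_1 → C_0 maps an edge to its endpoints' difference, ∂[p,q] = q − p.
The 10×30 boundary matrix has rank 9 and Smith normal form diag(1,1,1,1,1,1,1,1,1).

∂_2: C_2 → C_1 acts by ∂[p,q,r] = [q,r] − [p,r] + [p,q]. For instance
  ∂[2,4,7] = [4,7] − [2,7] + [2,4],
  ∂[4,6,9] = [6,9] − [4,9] + [4,6].
The resulting 30×20 matrix has rank 20, and its Smith normal form has invariant factors (1,1,1,1,1,1,1,1,1,1,1,1,1,1,1,1,1,1,1,2).

Computing H_k = (kernel of ∂_k) / (image of ∂_{k+1}):

  H_0: rank C_0 − rank ∂_1 = 10 − 9 = 1, and the invariant factors of ∂_1 are all 1, so H_0 = Z.

H_0 ≅ Z.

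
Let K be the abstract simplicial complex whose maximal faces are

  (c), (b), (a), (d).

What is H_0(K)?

H_0 ≅ Z^4.

K has 4 vertices.
rank ∂_0 = 0, rank ∂_1 = 0 ⇒ b_0 = 4 − 0 − 0 = 4. So H_0 = Z^4.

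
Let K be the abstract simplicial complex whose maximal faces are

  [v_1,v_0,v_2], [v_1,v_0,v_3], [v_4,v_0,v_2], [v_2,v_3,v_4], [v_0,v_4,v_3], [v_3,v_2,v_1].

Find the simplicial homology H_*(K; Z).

H_0 ≅ Z,  H_1 = 0,  H_2 ≅ Z.

Take the total order v_0 < v_1 < v_2 < v_3 < v_4 on the vertex set. Then K (dimension 2) consists of the simplices:

  0-simplices (5): [v_0], [v_1], [v_2], [v_3], [v_4]
  1-simplices (9): [v_0,v_1], [v_0,v_2], [v_0,v_3], [v_0,v_4], [v_1,v_2], [v_1,v_3], [v_2,v_3], [v_2,v_4], [v_3,v_4]
  2-simplices (6): [v_0,v_1,v_2], [v_0,v_1,v_3], [v_0,v_2,v_4], [v_0,v_3,v_4], [v_1,v_2,v_3], [v_2,v_3,v_4]

giving chain groups C_0 ≅ Z^5, C_1 ≅ Z^9, C_2 ≅ Z^6.

Boundary ∂_1: C_1 → C_0 maps an edge to its endpoints' difference, ∂[p,q] = q − p. For instance
  ∂[v_0,v_1] = [v_1] − [v_0].
This gives a 5×9 integer matrix of rank 4; reducing to Smith normal form yields diagonal entries (1,1,1,1).

The boundary map ∂_2: C_2 → C_1 maps a triangle to the signed sum of its edges. For instance
  ∂[v_0,v_1,v_2] = [v_1,v_2] − [v_0,v_2] + [v_0,v_1],
  ∂[v_0,v_2,v_4] = [v_2,v_4] − [v_0,v_4] + [v_0,v_2].
This gives a 9×6 integer matrix of rank 5; reducing to Smith normal form yields diagonal entries (1,1,1,1,1).

Reading off H_k = ker ∂_k / im ∂_{k+1}:

  H_0: rank C_0 − rank ∂_1 = 5 − 4 = 1, and the invariant factors of ∂_1 are all 1, so H_0 = Z.
  H_1: rank ker ∂_1 − rank ∂_2 = (9 − 4) − 5 = 0, and the invariant factors of ∂_2 are all 1, so H_1 = 0.
  H_2: rank ker ∂_2 − rank ∂_3 = (6 − 5) − 0 = 1, and there is no ∂_3, so H_2 = Z.

(K is a triangulation of the 2-sphere S^2.)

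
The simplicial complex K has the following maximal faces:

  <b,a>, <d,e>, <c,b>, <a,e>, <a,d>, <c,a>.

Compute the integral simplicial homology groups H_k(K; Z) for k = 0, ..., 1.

H_0 ≅ Z,  H_1 ≅ Z^2.

K has 5 vertices, 6 edges.
rank ∂_0 = 0, rank ∂_1 = 4 ⇒ b_0 = 5 − 0 − 4 = 1; all invariant factors of ∂_1 are 1 so no torsion. So H_0 = Z.
rank ∂_1 = 4, rank ∂_2 = 0 ⇒ b_1 = 6 − 4 − 0 = 2. So H_1 = Z^2.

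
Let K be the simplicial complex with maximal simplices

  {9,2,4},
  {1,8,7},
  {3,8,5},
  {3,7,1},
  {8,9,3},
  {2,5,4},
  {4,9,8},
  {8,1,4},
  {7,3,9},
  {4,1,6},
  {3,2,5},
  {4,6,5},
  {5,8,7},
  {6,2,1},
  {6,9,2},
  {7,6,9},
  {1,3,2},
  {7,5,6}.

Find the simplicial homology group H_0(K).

H_0 ≅ Z.

Take the total order 1 < 2 < 3 < 4 < 5 < 6 < 7 < 8 < 9 on the vertex set. Then K (dimension 2) consists of the simplices:

  0-simplices (9): [1], [2], [3], [4], [5], [6], [7], [8], [9]
  1-simplices (27): (27 of them)
  2-simplices (18): [1,2,3], [1,2,6], [1,3,7], [1,4,6], [1,4,8], [1,7,8], [2,3,5], [2,4,5], [2,4,9], [2,6,9], [3,5,8], [3,7,9], [3,8,9], [4,5,6], [4,8,9], [5,6,7], [5,7,8], [6,7,9]

Hence C_0 ≅ Z^9, C_1 ≅ Z^27, C_2 ≅ Z^18.

∂_1: C_1 → C_0 maps an edge to its endpoints' difference, ∂[p,q] = q − p.
The 9×27 boundary matrix has rank 8 and Smith normal form diag(1,1,1,1,1,1,1,1).

∂_2: C_2 → C_1 maps a triangle to the signed sum of its edges. For instance
  ∂[6,7,9] = [7,9] − [6,9] + [6,7],
  ∂[1,4,6] = [4,6] − [1,6] + [1,4].
The 27×18 boundary matrix has rank 18 and Smith normal form diag(1,1,1,1,1,1,1,1,1,1,1,1,1,1,1,1,1,2).

From H_k ≅ ker(∂_k) / im(∂_{k+1}) we obtain:

  H_0: rank C_0 − rank ∂_1 = 9 − 8 = 1, and the invariant factors of ∂_1 are all 1, so H_0 ≅ Z.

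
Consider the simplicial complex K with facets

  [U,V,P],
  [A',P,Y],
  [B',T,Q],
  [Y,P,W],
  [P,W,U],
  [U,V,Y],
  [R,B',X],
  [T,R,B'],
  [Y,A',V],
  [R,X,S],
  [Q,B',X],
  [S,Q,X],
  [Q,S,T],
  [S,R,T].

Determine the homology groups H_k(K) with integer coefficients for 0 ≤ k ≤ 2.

H_0 ≅ Z^2,  H_1 ≅ Z,  H_2 ≅ Z.

K has 12 vertices, 24 edges, 14 triangles.
rank ∂_0 = 0, rank ∂_1 = 10 ⇒ b_0 = 12 − 0 − 10 = 2; all invariant factors of ∂_1 are 1 so no torsion. So H_0 = Z^2.
rank ∂_1 = 10, rank ∂_2 = 13 ⇒ b_1 = 24 − 10 − 13 = 1; all invariant factors of ∂_2 are 1 so no torsion. So H_1 = Z.
rank ∂_2 = 13, rank ∂_3 = 0 ⇒ b_2 = 14 − 13 − 0 = 1. So H_2 = Z.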